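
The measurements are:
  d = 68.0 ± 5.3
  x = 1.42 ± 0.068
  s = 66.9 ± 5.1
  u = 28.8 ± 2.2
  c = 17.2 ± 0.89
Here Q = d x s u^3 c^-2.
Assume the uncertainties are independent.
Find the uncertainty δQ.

1.45e+05

Q is a product of powers, so relative uncertainties combine in quadrature:
  (1·δd/d)² = (1×0.0779)² = 0.00607;  (1·δx/x)² = (1×0.0479)² = 0.00229;  (1·δs/s)² = (1×0.0762)² = 0.00581;  (3·δu/u)² = (3×0.0764)² = 0.0525;  (-2·δc/c)² = (-2×0.0517)² = 0.0107
δQ/Q = √(0.0774) = 0.278
Q = 5.22e+05, so δQ = 0.278 × 5.22e+05 = 1.45e+05.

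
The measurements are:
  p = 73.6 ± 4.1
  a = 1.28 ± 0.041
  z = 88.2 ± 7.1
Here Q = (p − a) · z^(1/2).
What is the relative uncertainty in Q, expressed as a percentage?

6.95%

Let u = p − a = 72.3. δu = √(δp² + δa²) = √(16.8 + 0.00168) = 4.10, so δu/u = 0.0567.
Q is then a monomial in u, z:
δQ/Q = √((δu/u)² + (½·δz/z)²) = √(0.00321 + 0.00162) = 0.0695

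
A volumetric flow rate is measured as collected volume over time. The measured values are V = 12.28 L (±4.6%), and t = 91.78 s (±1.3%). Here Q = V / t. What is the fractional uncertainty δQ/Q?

Relative error in a monomial: (δQ/Q)² = Σ (nᵢ · δxᵢ/xᵢ)².
  (1·δV/V)² = (1×0.0460)² = 0.00212;  (-1·δt/t)² = (-1×0.0130)² = 0.000169
δQ/Q = √(0.00228) = 0.0478

0.0478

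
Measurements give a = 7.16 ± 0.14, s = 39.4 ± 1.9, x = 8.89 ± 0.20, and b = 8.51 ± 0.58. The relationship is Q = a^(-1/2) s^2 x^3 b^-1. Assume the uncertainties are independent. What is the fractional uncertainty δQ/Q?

Q is a product of powers, so relative uncertainties combine in quadrature:
  (−½·δa/a)² = (-0.5×0.0196)² = 9.56e-05;  (2·δs/s)² = (2×0.0482)² = 0.00930;  (3·δx/x)² = (3×0.0225)² = 0.00456;  (-1·δb/b)² = (-1×0.0682)² = 0.00465
δQ/Q = √(0.0186) = 0.136

0.136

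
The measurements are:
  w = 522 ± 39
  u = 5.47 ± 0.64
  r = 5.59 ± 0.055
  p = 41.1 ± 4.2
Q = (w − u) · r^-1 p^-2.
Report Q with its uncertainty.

0.0547 ± 0.0119

Let h = w − u = 517. δh = √(δw² + δu²) = √(1520 + 0.410) = 39.0, so δh/h = 0.0755.
Q is then a monomial in h, r, p:
δQ/Q = √((δh/h)² + (-1·δr/r)² + (-2·δp/p)²) = √(0.00570 + 9.68e-05 + 0.0418) = 0.218
Q = 0.0547, so δQ = 0.218 × 0.0547 = 0.0119.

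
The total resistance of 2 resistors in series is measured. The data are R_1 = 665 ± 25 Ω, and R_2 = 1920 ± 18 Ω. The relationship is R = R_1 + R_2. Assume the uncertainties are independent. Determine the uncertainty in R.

Absolute uncertainties add in quadrature for a linear combination:
  (δR_1)² = 625;  (δR_2)² = 324
δR = √(949) = 30.8 Ω

30.8 Ω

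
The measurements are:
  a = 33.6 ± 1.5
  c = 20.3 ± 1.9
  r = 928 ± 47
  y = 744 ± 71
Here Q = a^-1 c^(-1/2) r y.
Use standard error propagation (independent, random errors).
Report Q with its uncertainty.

Relative error in a monomial: (δQ/Q)² = Σ (nᵢ · δxᵢ/xᵢ)².
  (-1·δa/a)² = (-1×0.0446)² = 0.00199;  (−½·δc/c)² = (-0.5×0.0936)² = 0.00219;  (1·δr/r)² = (1×0.0506)² = 0.00257;  (1·δy/y)² = (1×0.0954)² = 0.00911
δQ/Q = √(0.0159) = 0.126
Q = 4560, so δQ = 0.126 × 4560 = 574.

4560 ± 574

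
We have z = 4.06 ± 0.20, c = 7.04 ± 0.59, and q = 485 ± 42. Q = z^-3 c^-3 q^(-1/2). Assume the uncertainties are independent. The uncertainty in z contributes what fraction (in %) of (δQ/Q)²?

(δQ/Q)² = (-3·δz/z)² + (-3·δc/c)² + (−½·δq/q)²
  z term: (-3×0.0493)² = 0.0218
  c term: (-3×0.0838)² = 0.0632
  q term: (-0.5×0.0866)² = 0.00187
Total = 0.0869. Share from z = 0.0218/0.0869 = 0.251.

25.1%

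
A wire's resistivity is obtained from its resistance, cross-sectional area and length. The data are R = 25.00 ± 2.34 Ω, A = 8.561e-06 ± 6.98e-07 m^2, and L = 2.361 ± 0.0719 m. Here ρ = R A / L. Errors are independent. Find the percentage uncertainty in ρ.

12.8%

Each factor contributes (exponent × relative error)² to (δρ/ρ)²:
  (1·δR/R)² = (1×0.0936)² = 0.00876;  (1·δA/A)² = (1×0.0815)² = 0.00665;  (-1·δL/L)² = (-1×0.0305)² = 0.000927
δρ/ρ = √(0.0163) = 0.128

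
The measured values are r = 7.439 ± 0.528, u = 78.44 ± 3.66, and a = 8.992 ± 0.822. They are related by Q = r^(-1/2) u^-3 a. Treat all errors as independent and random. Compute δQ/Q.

Q is a product of powers, so relative uncertainties combine in quadrature:
  (−½·δr/r)² = (-0.5×0.0710)² = 0.00126;  (-3·δu/u)² = (-3×0.0467)² = 0.0196;  (1·δa/a)² = (1×0.0914)² = 0.00836
δQ/Q = √(0.0292) = 0.171

0.171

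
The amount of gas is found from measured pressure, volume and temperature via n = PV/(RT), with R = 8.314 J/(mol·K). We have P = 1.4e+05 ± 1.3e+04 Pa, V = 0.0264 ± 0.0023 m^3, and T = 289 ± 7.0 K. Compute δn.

0.199 mol

For a monomial n ∝ P, V, T^-1, fractional errors add in quadrature:
  (1·δP/P)² = (1×0.0929)² = 0.00862;  (1·δV/V)² = (1×0.0871)² = 0.00759;  (-1·δT/T)² = (-1×0.0242)² = 0.000587
δn/n = √(0.0168) = 0.130
n = 1.54 mol, so δn = 0.130 × 1.54 = 0.199 mol.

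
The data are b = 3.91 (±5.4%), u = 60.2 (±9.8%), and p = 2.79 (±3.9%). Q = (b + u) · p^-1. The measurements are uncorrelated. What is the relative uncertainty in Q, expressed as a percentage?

Let w = b + u = 64.1. δw = √(δb² + δu²) = √(0.0446 + 34.8) = 5.90, so δw/w = 0.0921.
Q is then a monomial in w, p:
δQ/Q = √((δw/w)² + (-1·δp/p)²) = √(0.00848 + 0.00152) = 0.100

10.0%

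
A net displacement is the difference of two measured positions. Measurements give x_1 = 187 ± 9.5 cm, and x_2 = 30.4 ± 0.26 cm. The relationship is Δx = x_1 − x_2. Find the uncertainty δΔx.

9.50 cm

For a sum/difference, combine absolute errors in quadrature:
  (δx_1)² = 90.2;  (δx_2)² = 0.0676
δΔx = √(90.3) = 9.50 cm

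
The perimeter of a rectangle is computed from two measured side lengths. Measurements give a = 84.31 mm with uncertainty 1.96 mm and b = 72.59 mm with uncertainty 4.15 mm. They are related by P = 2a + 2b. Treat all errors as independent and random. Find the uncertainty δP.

9.18 mm

For a sum/difference, combine absolute errors in quadrature:
  (2·δa)² = 15.4;  (2·δb)² = 68.9
δP = √(84.3) = 9.18 mm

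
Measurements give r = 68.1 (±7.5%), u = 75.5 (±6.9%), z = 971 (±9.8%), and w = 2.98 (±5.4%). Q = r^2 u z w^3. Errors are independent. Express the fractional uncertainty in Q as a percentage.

Q is a product of powers, so relative uncertainties combine in quadrature:
  (2·δr/r)² = (2×0.0750)² = 0.0225;  (1·δu/u)² = (1×0.0690)² = 0.00476;  (1·δz/z)² = (1×0.0980)² = 0.00960;  (3·δw/w)² = (3×0.0540)² = 0.0262
δQ/Q = √(0.0631) = 0.251

25.1%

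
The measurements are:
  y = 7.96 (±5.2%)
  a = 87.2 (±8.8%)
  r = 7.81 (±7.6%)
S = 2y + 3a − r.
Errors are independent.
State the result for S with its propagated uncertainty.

270 ± 23.0

Absolute uncertainties add in quadrature for a linear combination:
  (2·δy)² = 0.685;  (3·δa)² = 530;  (δr)² = 0.352
δS = √(531) = 23.0
S = 270.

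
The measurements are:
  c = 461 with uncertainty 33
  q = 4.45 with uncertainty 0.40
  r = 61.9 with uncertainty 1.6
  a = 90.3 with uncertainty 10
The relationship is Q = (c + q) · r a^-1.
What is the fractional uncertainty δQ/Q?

0.134

Let u = c + q = 465. δu = √(δc² + δq²) = √(1090 + 0.160) = 33.0, so δu/u = 0.0709.
Q is then a monomial in u, r, a:
δQ/Q = √((δu/u)² + (1·δr/r)² + (-1·δa/a)²) = √(0.00503 + 0.000668 + 0.0123) = 0.134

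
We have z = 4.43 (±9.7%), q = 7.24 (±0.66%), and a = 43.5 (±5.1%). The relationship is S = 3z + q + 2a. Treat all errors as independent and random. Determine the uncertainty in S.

4.62

S is a linear combination, so absolute uncertainties add in quadrature:
  (3·δz)² = 1.66;  (δq)² = 0.00228;  (2·δa)² = 19.7
δS = √(21.4) = 4.62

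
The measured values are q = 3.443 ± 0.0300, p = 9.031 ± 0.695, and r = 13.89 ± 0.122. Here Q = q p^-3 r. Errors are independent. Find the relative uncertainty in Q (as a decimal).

0.231

Each factor contributes (exponent × relative error)² to (δQ/Q)²:
  (1·δq/q)² = (1×0.00871)² = 7.59e-05;  (-3·δp/p)² = (-3×0.0770)² = 0.0533;  (1·δr/r)² = (1×0.00878)² = 7.71e-05
δQ/Q = √(0.0535) = 0.231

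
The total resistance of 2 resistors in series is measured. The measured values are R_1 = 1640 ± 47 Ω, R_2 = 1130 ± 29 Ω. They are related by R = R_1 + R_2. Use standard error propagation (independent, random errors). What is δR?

Each term contributes (cᵢ δxᵢ)² to (δR)²:
  (δR_1)² = 2210;  (δR_2)² = 841
δR = √(3050) = 55.2 Ω

55.2 Ω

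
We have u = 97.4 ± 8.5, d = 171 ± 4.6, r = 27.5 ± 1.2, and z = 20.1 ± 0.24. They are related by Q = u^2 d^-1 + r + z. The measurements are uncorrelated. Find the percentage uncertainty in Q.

9.58%

Let p = u^2·d^-1 = 55.5. δp/p = √((2·δu/u)² + (-1·δd/d)²) = √(0.0305 + 0.000724) = 0.177, so δp = 9.80.
Q = p + r + z: δQ = √(δp² + δr² + δz²) = √(96.0 + 1.44 + 0.0576) = 9.87
Q = 103, so δQ/Q = 9.87/103 = 0.0958.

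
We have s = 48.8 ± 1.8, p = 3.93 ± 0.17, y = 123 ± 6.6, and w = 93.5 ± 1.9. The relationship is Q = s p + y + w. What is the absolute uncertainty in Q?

12.9

Let h = s·p = 192. δh/h = √((1·δs/s)² + (1·δp/p)²) = √(0.00136 + 0.00187) = 0.0568, so δh = 10.9.
Q = h + y + w: δQ = √(δh² + δy² + δw²) = √(119 + 43.6 + 3.61) = 12.9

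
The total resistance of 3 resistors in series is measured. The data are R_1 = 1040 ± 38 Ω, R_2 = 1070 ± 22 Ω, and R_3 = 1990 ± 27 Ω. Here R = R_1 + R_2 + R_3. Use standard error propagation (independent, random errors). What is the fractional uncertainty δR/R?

0.0126

Each term contributes (cᵢ δxᵢ)² to (δR)²:
  (δR_1)² = 1440;  (δR_2)² = 484;  (δR_3)² = 729
δR = √(2660) = 51.5 Ω
R = 4100 Ω, so δR/R = 51.5/4100 = 0.0126.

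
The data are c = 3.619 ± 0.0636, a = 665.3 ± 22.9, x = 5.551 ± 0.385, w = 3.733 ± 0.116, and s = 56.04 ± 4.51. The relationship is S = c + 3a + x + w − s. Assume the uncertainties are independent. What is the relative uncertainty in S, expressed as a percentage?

3.53%

S is a linear combination, so absolute uncertainties add in quadrature:
  (δc)² = 0.00404;  (3·δa)² = 4720;  (δx)² = 0.148;  (δw)² = 0.0135;  (δs)² = 20.3
δS = √(4740) = 68.8
S = 1953, so δS/S = 68.8/1953 = 0.0353.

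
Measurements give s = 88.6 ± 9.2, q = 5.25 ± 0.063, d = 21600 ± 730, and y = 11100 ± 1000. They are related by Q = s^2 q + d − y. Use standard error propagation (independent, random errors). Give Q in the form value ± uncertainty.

Let p = s^2·q = 41200. δp/p = √((2·δs/s)² + (1·δq/q)²) = √(0.0431 + 0.000144) = 0.208, so δp = 8570.
Q = p + d − y: δQ = √(δp² + δd² + δy²) = √(7.35e+07 + 5.33e+05 + 1e+06) = 8660
Q = 51700.

51700 ± 8660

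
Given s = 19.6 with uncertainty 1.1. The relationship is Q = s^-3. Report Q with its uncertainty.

Relative error in a monomial: (δQ/Q)² = Σ (nᵢ · δxᵢ/xᵢ)².
  (-3·δs/s)² = (-3×0.0561)² = 0.0283
δQ/Q = √(0.0283) = 0.168
Q = 0.000133, so δQ = 0.168 × 0.000133 = 2.24e-05.

(1.33 ± 0.224) × 10^-4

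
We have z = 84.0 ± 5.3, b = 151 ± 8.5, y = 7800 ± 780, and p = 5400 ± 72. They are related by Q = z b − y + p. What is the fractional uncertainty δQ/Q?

0.129

Let w = z·b = 12700. δw/w = √((1·δz/z)² + (1·δb/b)²) = √(0.00398 + 0.00317) = 0.0846, so δw = 1070.
Q = w − y + p: δQ = √(δw² + δy² + δp²) = √(1.15e+06 + 6.08e+05 + 5180) = 1330
Q = 10300, so δQ/Q = 1330/10300 = 0.129.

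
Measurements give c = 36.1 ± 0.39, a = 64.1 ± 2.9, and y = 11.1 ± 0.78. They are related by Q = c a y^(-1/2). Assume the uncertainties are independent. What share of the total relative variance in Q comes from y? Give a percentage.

(δQ/Q)² = (1·δc/c)² + (1·δa/a)² + (−½·δy/y)²
  c term: (1×0.0108)² = 0.000117
  a term: (1×0.0452)² = 0.00205
  y term: (-0.5×0.0703)² = 0.00123
Total = 0.00340. Share from y = 0.00123/0.00340 = 0.363.

36.3%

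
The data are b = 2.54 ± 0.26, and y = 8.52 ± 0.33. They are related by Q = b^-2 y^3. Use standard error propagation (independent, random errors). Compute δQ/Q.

Since Q is a product/quotient, work with relative uncertainties:
  (-2·δb/b)² = (-2×0.102)² = 0.0419;  (3·δy/y)² = (3×0.0387)² = 0.0135
δQ/Q = √(0.0554) = 0.235

0.235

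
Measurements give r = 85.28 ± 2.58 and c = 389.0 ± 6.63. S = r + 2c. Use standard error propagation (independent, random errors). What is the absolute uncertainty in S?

13.5

Absolute uncertainties add in quadrature for a linear combination:
  (δr)² = 6.66;  (2·δc)² = 176
δS = √(182) = 13.5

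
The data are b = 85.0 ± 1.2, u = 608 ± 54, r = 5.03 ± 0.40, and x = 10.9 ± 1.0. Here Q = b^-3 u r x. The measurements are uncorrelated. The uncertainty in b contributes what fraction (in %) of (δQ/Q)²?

(δQ/Q)² = (-3·δb/b)² + (1·δu/u)² + (1·δr/r)² + (1·δx/x)²
  b term: (-3×0.0141)² = 0.00179
  u term: (1×0.0888)² = 0.00789
  r term: (1×0.0795)² = 0.00632
  x term: (1×0.0917)² = 0.00842
Total = 0.0244. Share from b = 0.00179/0.0244 = 0.0734.

7.34%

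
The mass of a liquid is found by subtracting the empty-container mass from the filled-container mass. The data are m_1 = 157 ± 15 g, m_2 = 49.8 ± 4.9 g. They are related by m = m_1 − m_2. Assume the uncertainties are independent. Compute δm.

Each term contributes (cᵢ δxᵢ)² to (δm)²:
  (δm_1)² = 225;  (δm_2)² = 24.0
δm = √(249) = 15.8 g

15.8 g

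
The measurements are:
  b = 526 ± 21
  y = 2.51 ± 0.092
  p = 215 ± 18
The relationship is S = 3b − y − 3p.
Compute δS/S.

Absolute uncertainties add in quadrature for a linear combination:
  (3·δb)² = 3970;  (δy)² = 0.00846;  (3·δp)² = 2920
δS = √(6890) = 83.0
S = 930, so δS/S = 83.0/930 = 0.0892.

0.0892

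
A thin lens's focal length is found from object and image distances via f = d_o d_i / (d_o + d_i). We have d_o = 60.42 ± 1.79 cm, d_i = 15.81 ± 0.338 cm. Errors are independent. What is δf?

0.226 cm

∂f/∂d_o = (d_i/(d_o+d_i))² = 0.0430;  ∂f/∂d_i = (d_o/(d_o+d_i))² = 0.628
δf = √((∂f/∂d_o · δd_o)² + (∂f/∂d_i · δd_i)²) = √(0.00593 + 0.0451) = 0.226 cm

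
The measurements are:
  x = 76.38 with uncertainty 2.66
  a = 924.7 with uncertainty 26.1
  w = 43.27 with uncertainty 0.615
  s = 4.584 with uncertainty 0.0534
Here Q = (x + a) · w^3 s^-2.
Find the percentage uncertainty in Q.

Let u = x + a = 1001. δu = √(δx² + δa²) = √(7.08 + 681) = 26.2, so δu/u = 0.0262.
Q is then a monomial in u, w, s:
δQ/Q = √((δu/u)² + (3·δw/w)² + (-2·δs/s)²) = √(0.000687 + 0.00182 + 0.000543) = 0.0552

5.52%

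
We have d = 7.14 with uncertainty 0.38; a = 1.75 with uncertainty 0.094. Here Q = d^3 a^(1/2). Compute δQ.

Since Q is a product/quotient, work with relative uncertainties:
  (3·δd/d)² = (3×0.0532)² = 0.0255;  (½·δa/a)² = (0.5×0.0537)² = 0.000721
δQ/Q = √(0.0262) = 0.162
Q = 482, so δQ = 0.162 × 482 = 78.0.

78.0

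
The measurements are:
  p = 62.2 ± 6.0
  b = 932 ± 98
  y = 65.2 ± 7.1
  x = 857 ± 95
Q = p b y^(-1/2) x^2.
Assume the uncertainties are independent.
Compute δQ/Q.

0.269

Q is a product of powers, so relative uncertainties combine in quadrature:
  (1·δp/p)² = (1×0.0965)² = 0.00931;  (1·δb/b)² = (1×0.105)² = 0.0111;  (−½·δy/y)² = (-0.5×0.109)² = 0.00296;  (2·δx/x)² = (2×0.111)² = 0.0492
δQ/Q = √(0.0725) = 0.269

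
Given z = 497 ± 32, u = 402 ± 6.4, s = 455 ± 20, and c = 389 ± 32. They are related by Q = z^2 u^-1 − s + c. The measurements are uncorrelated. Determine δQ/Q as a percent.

16.1%

Let p = z^2·u^-1 = 614. δp/p = √((2·δz/z)² + (-1·δu/u)²) = √(0.0166 + 0.000253) = 0.130, so δp = 79.7.
Q = p − s + c: δQ = √(δp² + δs² + δc²) = √(6360 + 400 + 1020) = 88.2
Q = 548, so δQ/Q = 88.2/548 = 0.161.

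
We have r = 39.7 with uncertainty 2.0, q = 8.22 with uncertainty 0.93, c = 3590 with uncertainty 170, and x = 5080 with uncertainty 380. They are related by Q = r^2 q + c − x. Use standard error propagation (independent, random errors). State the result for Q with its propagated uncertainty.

11500 ± 2010

Let p = r^2·q = 13000. δp/p = √((2·δr/r)² + (1·δq/q)²) = √(0.0102 + 0.0128) = 0.151, so δp = 1960.
Q = p + c − x: δQ = √(δp² + δc² + δx²) = √(3.85e+06 + 28900 + 1.44e+05) = 2010
Q = 11500.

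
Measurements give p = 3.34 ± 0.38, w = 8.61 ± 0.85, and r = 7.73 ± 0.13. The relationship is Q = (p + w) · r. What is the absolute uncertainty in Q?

7.36

Let u = p + w = 11.9. δu = √(δp² + δw²) = √(0.144 + 0.722) = 0.931, so δu/u = 0.0779.
Q is then a monomial in u, r:
δQ/Q = √((δu/u)² + (1·δr/r)²) = √(0.00607 + 0.000283) = 0.0797
Q = 92.4, so δQ = 0.0797 × 92.4 = 7.36.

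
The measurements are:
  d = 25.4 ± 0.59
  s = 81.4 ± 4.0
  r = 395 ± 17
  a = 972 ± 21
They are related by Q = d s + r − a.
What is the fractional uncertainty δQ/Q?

0.0775

Let p = d·s = 2070. δp/p = √((1·δd/d)² + (1·δs/s)²) = √(0.000540 + 0.00241) = 0.0544, so δp = 112.
Q = p + r − a: δQ = √(δp² + δr² + δa²) = √(12600 + 289 + 441) = 116
Q = 1490, so δQ/Q = 116/1490 = 0.0775.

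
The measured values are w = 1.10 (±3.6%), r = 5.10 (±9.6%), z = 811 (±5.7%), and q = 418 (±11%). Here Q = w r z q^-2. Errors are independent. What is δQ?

0.00649

Q is a product of powers, so relative uncertainties combine in quadrature:
  (1·δw/w)² = (1×0.0360)² = 0.00130;  (1·δr/r)² = (1×0.0960)² = 0.00922;  (1·δz/z)² = (1×0.0570)² = 0.00325;  (-2·δq/q)² = (-2×0.110)² = 0.0484
δQ/Q = √(0.0622) = 0.249
Q = 0.0260, so δQ = 0.249 × 0.0260 = 0.00649.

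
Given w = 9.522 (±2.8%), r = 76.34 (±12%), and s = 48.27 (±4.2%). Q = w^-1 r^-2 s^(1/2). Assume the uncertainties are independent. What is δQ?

3.04e-05

Q is a product of powers, so relative uncertainties combine in quadrature:
  (-1·δw/w)² = (-1×0.0280)² = 0.000784;  (-2·δr/r)² = (-2×0.120)² = 0.0576;  (½·δs/s)² = (0.5×0.0420)² = 0.000441
δQ/Q = √(0.0588) = 0.243
Q = 0.0001252, so δQ = 0.243 × 0.0001252 = 3.04e-05.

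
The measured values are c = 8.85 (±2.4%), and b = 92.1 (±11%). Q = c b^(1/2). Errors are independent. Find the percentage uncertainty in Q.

Relative error in a monomial: (δQ/Q)² = Σ (nᵢ · δxᵢ/xᵢ)².
  (1·δc/c)² = (1×0.0240)² = 0.000576;  (½·δb/b)² = (0.5×0.110)² = 0.00303
δQ/Q = √(0.00360) = 0.0600

6.00%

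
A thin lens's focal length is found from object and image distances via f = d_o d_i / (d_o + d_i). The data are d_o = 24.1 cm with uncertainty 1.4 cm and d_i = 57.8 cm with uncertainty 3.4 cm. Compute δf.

0.757 cm

∂f/∂d_o = (d_i/(d_o+d_i))² = 0.498;  ∂f/∂d_i = (d_o/(d_o+d_i))² = 0.0866
δf = √((∂f/∂d_o · δd_o)² + (∂f/∂d_i · δd_i)²) = √(0.486 + 0.0867) = 0.757 cm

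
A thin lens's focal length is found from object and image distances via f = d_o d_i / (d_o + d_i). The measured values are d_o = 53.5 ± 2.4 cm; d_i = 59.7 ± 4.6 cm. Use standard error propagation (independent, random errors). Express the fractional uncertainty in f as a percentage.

∂f/∂d_o = (d_i/(d_o+d_i))² = 0.278;  ∂f/∂d_i = (d_o/(d_o+d_i))² = 0.223
δf = √((∂f/∂d_o · δd_o)² + (∂f/∂d_i · δd_i)²) = √(0.446 + 1.06) = 1.23 cm
f = 28.2 cm, so δf/f = 1.23/28.2 = 0.0434.

4.34%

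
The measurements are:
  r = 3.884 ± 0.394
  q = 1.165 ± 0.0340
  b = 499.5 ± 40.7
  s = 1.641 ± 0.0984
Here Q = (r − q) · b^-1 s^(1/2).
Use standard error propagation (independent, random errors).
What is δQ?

0.00118

Let u = r − q = 2.719. δu = √(δr² + δq²) = √(0.155 + 0.00116) = 0.395, so δu/u = 0.145.
Q is then a monomial in u, b, s:
δQ/Q = √((δu/u)² + (-1·δb/b)² + (½·δs/s)²) = √(0.0212 + 0.00664 + 0.000899) = 0.169
Q = 0.006973, so δQ = 0.169 × 0.006973 = 0.00118.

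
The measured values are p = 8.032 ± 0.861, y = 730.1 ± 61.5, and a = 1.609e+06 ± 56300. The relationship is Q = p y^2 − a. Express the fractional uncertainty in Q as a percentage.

Let w = p·y^2 = 4.281e+06. δw/w = √((1·δp/p)² + (2·δy/y)²) = √(0.0115 + 0.0284) = 0.200, so δw = 8.55e+05.
Q = w − a: δQ = √(δw² + δa²) = √(7.31e+11 + 3.17e+09) = 8.57e+05
Q = 2.672e+06, so δQ/Q = 8.57e+05/2.672e+06 = 0.321.

32.1%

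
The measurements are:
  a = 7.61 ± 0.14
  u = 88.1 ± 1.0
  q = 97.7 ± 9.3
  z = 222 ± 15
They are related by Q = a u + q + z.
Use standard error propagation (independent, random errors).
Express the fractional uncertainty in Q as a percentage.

2.31%

Let p = a·u = 670. δp/p = √((1·δa/a)² + (1·δu/u)²) = √(0.000338 + 0.000129) = 0.0216, so δp = 14.5.
Q = p + q + z: δQ = √(δp² + δq² + δz²) = √(210 + 86.5 + 225) = 22.8
Q = 990, so δQ/Q = 22.8/990 = 0.0231.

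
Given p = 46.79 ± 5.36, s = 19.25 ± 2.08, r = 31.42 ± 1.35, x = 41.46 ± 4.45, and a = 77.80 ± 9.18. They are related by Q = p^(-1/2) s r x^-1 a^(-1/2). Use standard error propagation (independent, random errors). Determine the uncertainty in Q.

Q is a product of powers, so relative uncertainties combine in quadrature:
  (−½·δp/p)² = (-0.5×0.115)² = 0.00328;  (1·δs/s)² = (1×0.108)² = 0.0117;  (1·δr/r)² = (1×0.0430)² = 0.00185;  (-1·δx/x)² = (-1×0.107)² = 0.0115;  (−½·δa/a)² = (-0.5×0.118)² = 0.00348
δQ/Q = √(0.0318) = 0.178
Q = 0.2418, so δQ = 0.178 × 0.2418 = 0.0431.

0.0431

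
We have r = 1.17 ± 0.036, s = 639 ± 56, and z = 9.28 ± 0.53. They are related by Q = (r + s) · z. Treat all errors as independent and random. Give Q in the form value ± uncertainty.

5940 ± 621

Let u = r + s = 640. δu = √(δr² + δs²) = √(0.00130 + 3140) = 56.0, so δu/u = 0.0875.
Q is then a monomial in u, z:
δQ/Q = √((δu/u)² + (1·δz/z)²) = √(0.00765 + 0.00326) = 0.104
Q = 5940, so δQ = 0.104 × 5940 = 621.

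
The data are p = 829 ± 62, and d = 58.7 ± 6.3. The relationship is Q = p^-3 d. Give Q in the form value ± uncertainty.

(1.03 ± 0.256) × 10^-7

Relative error in a monomial: (δQ/Q)² = Σ (nᵢ · δxᵢ/xᵢ)².
  (-3·δp/p)² = (-3×0.0748)² = 0.0503;  (1·δd/d)² = (1×0.107)² = 0.0115
δQ/Q = √(0.0619) = 0.249
Q = 1.03e-07, so δQ = 0.249 × 1.03e-07 = 2.56e-08.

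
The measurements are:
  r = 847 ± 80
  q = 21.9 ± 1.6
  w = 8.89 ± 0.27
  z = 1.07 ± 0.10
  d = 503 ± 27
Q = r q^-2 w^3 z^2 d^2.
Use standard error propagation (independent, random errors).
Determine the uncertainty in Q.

Products/powers → add relative errors in quadrature, weighted by exponent:
  (1·δr/r)² = (1×0.0945)² = 0.00892;  (-2·δq/q)² = (-2×0.0731)² = 0.0214;  (3·δw/w)² = (3×0.0304)² = 0.00830;  (2·δz/z)² = (2×0.0935)² = 0.0349;  (2·δd/d)² = (2×0.0537)² = 0.0115
δQ/Q = √(0.0850) = 0.292
Q = 3.59e+08, so δQ = 0.292 × 3.59e+08 = 1.05e+08.

1.05e+08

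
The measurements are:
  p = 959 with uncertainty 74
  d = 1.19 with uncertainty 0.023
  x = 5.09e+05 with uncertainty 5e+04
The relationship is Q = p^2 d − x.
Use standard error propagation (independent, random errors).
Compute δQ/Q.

0.303

Let w = p^2·d = 1.09e+06. δw/w = √((2·δp/p)² + (1·δd/d)²) = √(0.0238 + 0.000374) = 0.156, so δw = 1.7e+05.
Q = w − x: δQ = √(δw² + δx²) = √(2.9e+10 + 2.5e+09) = 1.77e+05
Q = 5.85e+05, so δQ/Q = 1.77e+05/5.85e+05 = 0.303.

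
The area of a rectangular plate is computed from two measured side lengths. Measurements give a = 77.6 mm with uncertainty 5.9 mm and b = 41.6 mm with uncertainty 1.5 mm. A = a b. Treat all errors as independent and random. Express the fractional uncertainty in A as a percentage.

Since A is a product/quotient, work with relative uncertainties:
  (1·δa/a)² = (1×0.0760)² = 0.00578;  (1·δb/b)² = (1×0.0361)² = 0.00130
δA/A = √(0.00708) = 0.0841

8.41%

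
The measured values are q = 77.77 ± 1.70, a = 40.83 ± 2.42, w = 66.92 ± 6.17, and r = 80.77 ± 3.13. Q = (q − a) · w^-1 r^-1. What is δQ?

0.000876

Let u = q − a = 36.94. δu = √(δq² + δa²) = √(2.89 + 5.86) = 2.96, so δu/u = 0.0801.
Q is then a monomial in u, w, r:
δQ/Q = √((δu/u)² + (-1·δw/w)² + (-1·δr/r)²) = √(0.00641 + 0.00850 + 0.00150) = 0.128
Q = 0.006834, so δQ = 0.128 × 0.006834 = 0.000876.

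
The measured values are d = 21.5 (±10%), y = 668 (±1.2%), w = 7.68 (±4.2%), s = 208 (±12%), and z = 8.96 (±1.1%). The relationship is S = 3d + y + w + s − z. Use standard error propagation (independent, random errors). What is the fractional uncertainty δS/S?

Sums and differences: (δS)² = Σ (cᵢ δxᵢ)².
  (3·δd)² = 41.6;  (δy)² = 64.3;  (δw)² = 0.104;  (δs)² = 623;  (δz)² = 0.00971
δS = √(729) = 27.0
S = 939, so δS/S = 27.0/939 = 0.0287.

0.0287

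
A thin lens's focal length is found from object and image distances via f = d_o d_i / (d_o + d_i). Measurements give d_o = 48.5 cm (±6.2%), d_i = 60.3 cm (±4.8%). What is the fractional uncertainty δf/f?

∂f/∂d_o = (d_i/(d_o+d_i))² = 0.307;  ∂f/∂d_i = (d_o/(d_o+d_i))² = 0.199
δf = √((∂f/∂d_o · δd_o)² + (∂f/∂d_i · δd_i)²) = √(0.853 + 0.331) = 1.09 cm
f = 26.9 cm, so δf/f = 1.09/26.9 = 0.0405.

0.0405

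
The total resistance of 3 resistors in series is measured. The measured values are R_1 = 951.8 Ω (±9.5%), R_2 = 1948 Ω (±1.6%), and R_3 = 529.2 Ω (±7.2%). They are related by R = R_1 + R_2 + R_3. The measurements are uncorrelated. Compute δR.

103 Ω

Absolute uncertainties add in quadrature for a linear combination:
  (δR_1)² = 8180;  (δR_2)² = 971;  (δR_3)² = 1450
δR = √(10600) = 103 Ω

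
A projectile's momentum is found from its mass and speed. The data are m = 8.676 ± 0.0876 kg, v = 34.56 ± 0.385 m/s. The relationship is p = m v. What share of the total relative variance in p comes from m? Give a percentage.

45.1%

(δp/p)² = (1·δm/m)² + (1·δv/v)²
  m term: (1×0.0101)² = 0.000102
  v term: (1×0.0111)² = 0.000124
Total = 0.000226. Share from m = 0.000102/0.000226 = 0.451.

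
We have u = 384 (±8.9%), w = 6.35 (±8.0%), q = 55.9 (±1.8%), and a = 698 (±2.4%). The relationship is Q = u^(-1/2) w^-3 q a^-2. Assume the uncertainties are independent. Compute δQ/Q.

For a monomial Q ∝ u^(-1/2), w^-3, q, a^-2, fractional errors add in quadrature:
  (−½·δu/u)² = (-0.5×0.0890)² = 0.00198;  (-3·δw/w)² = (-3×0.0800)² = 0.0576;  (1·δq/q)² = (1×0.0180)² = 0.000324;  (-2·δa/a)² = (-2×0.0240)² = 0.00230
δQ/Q = √(0.0622) = 0.249

0.249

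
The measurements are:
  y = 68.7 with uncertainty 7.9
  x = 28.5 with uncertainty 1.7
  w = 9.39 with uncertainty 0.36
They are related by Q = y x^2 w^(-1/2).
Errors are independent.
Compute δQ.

For a monomial Q ∝ y, x^2, w^(-1/2), fractional errors add in quadrature:
  (1·δy/y)² = (1×0.115)² = 0.0132;  (2·δx/x)² = (2×0.0596)² = 0.0142;  (−½·δw/w)² = (-0.5×0.0383)² = 0.000367
δQ/Q = √(0.0278) = 0.167
Q = 18200, so δQ = 0.167 × 18200 = 3040.

3040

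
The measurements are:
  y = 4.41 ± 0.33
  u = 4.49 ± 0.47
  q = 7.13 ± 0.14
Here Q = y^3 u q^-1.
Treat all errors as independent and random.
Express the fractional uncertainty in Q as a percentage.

Products/powers → add relative errors in quadrature, weighted by exponent:
  (3·δy/y)² = (3×0.0748)² = 0.0504;  (1·δu/u)² = (1×0.105)² = 0.0110;  (-1·δq/q)² = (-1×0.0196)² = 0.000386
δQ/Q = √(0.0617) = 0.248

24.8%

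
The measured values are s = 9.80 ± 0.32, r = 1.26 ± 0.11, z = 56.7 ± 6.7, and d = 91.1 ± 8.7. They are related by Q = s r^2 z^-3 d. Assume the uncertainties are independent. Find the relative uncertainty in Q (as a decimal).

0.408

Relative error in a monomial: (δQ/Q)² = Σ (nᵢ · δxᵢ/xᵢ)².
  (1·δs/s)² = (1×0.0327)² = 0.00107;  (2·δr/r)² = (2×0.0873)² = 0.0305;  (-3·δz/z)² = (-3×0.118)² = 0.126;  (1·δd/d)² = (1×0.0955)² = 0.00912
δQ/Q = √(0.166) = 0.408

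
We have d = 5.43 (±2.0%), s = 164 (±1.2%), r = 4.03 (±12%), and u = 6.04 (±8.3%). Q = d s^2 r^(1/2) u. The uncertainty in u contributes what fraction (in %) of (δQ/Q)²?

(δQ/Q)² = (1·δd/d)² + (2·δs/s)² + (½·δr/r)² + (1·δu/u)²
  d term: (1×0.0200)² = 0.000400
  s term: (2×0.0120)² = 0.000576
  r term: (0.5×0.120)² = 0.00360
  u term: (1×0.0830)² = 0.00689
Total = 0.0115. Share from u = 0.00689/0.0115 = 0.601.

60.1%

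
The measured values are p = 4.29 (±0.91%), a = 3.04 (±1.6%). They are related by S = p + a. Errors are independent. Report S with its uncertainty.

7.33 ± 0.0624

Absolute uncertainties add in quadrature for a linear combination:
  (δp)² = 0.00152;  (δa)² = 0.00237
δS = √(0.00389) = 0.0624
S = 7.33.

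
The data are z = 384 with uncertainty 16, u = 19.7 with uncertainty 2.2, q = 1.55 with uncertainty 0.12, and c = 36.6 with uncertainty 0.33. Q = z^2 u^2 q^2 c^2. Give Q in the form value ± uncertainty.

(1.84 ± 0.525) × 10^11

Each factor contributes (exponent × relative error)² to (δQ/Q)²:
  (2·δz/z)² = (2×0.0417)² = 0.00694;  (2·δu/u)² = (2×0.112)² = 0.0499;  (2·δq/q)² = (2×0.0774)² = 0.0240;  (2·δc/c)² = (2×0.00902)² = 0.000325
δQ/Q = √(0.0811) = 0.285
Q = 1.84e+11, so δQ = 0.285 × 1.84e+11 = 5.25e+10.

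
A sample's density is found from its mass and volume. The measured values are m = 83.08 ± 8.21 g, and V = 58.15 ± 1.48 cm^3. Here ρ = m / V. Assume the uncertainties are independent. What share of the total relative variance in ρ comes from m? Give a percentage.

93.8%

(δρ/ρ)² = (1·δm/m)² + (-1·δV/V)²
  m term: (1×0.0988)² = 0.00977
  V term: (-1×0.0255)² = 0.000648
Total = 0.0104. Share from m = 0.00977/0.0104 = 0.938.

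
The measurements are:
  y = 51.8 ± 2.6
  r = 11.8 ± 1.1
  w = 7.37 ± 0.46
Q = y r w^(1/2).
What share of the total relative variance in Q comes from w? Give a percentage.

7.99%

(δQ/Q)² = (1·δy/y)² + (1·δr/r)² + (½·δw/w)²
  y term: (1×0.0502)² = 0.00252
  r term: (1×0.0932)² = 0.00869
  w term: (0.5×0.0624)² = 0.000974
Total = 0.0122. Share from w = 0.000974/0.0122 = 0.0799.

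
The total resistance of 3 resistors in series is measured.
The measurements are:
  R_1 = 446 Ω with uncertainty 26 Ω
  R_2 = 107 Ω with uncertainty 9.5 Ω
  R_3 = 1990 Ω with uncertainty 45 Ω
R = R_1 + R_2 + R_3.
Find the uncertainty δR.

R is a linear combination, so absolute uncertainties add in quadrature:
  (δR_1)² = 676;  (δR_2)² = 90.2;  (δR_3)² = 2020
δR = √(2790) = 52.8 Ω

52.8 Ω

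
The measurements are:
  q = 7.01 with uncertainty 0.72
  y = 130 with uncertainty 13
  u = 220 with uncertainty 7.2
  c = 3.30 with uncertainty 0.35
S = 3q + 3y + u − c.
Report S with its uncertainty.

628 ± 39.7

Each term contributes (cᵢ δxᵢ)² to (δS)²:
  (3·δq)² = 4.67;  (3·δy)² = 1520;  (δu)² = 51.8;  (δc)² = 0.122
δS = √(1580) = 39.7
S = 628.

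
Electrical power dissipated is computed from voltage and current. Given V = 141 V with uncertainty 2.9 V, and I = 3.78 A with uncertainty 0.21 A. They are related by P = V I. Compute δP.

31.6 W

P is a product of powers, so relative uncertainties combine in quadrature:
  (1·δV/V)² = (1×0.0206)² = 0.000423;  (1·δI/I)² = (1×0.0556)² = 0.00309
δP/P = √(0.00351) = 0.0592
P = 533 W, so δP = 0.0592 × 533 = 31.6 W.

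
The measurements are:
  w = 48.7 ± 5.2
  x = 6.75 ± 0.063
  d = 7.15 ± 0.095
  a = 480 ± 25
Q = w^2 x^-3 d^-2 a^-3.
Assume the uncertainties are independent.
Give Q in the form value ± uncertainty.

(1.36 ± 0.365) × 10^-9

Since Q is a product/quotient, work with relative uncertainties:
  (2·δw/w)² = (2×0.107)² = 0.0456;  (-3·δx/x)² = (-3×0.00933)² = 0.000784;  (-2·δd/d)² = (-2×0.0133)² = 0.000706;  (-3·δa/a)² = (-3×0.0521)² = 0.0244
δQ/Q = √(0.0715) = 0.267
Q = 1.36e-09, so δQ = 0.267 × 1.36e-09 = 3.65e-10.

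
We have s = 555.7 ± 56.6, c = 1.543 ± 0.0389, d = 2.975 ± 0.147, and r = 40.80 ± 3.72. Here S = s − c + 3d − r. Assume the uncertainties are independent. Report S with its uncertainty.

Absolute uncertainties add in quadrature for a linear combination:
  (δs)² = 3200;  (δc)² = 0.00151;  (3·δd)² = 0.194;  (δr)² = 13.8
δS = √(3220) = 56.7
S = 522.3.

522.3 ± 56.7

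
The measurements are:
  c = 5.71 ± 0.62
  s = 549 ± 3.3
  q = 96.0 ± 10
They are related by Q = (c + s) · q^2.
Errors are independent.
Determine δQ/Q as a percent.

Let u = c + s = 555. δu = √(δc² + δs²) = √(0.384 + 10.9) = 3.36, so δu/u = 0.00605.
Q is then a monomial in u, q:
δQ/Q = √((δu/u)² + (2·δq/q)²) = √(3.66e-05 + 0.0434) = 0.208

20.8%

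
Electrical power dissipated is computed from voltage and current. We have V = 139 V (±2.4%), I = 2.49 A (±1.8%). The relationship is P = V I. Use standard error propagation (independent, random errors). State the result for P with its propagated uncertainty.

For a monomial P ∝ V, I, fractional errors add in quadrature:
  (1·δV/V)² = (1×0.0240)² = 0.000576;  (1·δI/I)² = (1×0.0180)² = 0.000324
δP/P = √(0.000900) = 0.0300
P = 346 W, so δP = 0.0300 × 346 = 10.4 W.

346 ± 10.4 W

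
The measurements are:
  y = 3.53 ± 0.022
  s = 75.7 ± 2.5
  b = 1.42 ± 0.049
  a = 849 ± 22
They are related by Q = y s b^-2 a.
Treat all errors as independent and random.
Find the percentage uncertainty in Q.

8.10%

For a monomial Q ∝ y, s, b^-2, a, fractional errors add in quadrature:
  (1·δy/y)² = (1×0.00623)² = 3.88e-05;  (1·δs/s)² = (1×0.0330)² = 0.00109;  (-2·δb/b)² = (-2×0.0345)² = 0.00476;  (1·δa/a)² = (1×0.0259)² = 0.000671
δQ/Q = √(0.00656) = 0.0810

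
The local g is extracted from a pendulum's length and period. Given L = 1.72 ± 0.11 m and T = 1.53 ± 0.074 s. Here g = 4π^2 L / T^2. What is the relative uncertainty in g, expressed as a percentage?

11.6%

Each factor contributes (exponent × relative error)² to (δg/g)²:
  (1·δL/L)² = (1×0.0640)² = 0.00409;  (-2·δT/T)² = (-2×0.0484)² = 0.00936
δg/g = √(0.0134) = 0.116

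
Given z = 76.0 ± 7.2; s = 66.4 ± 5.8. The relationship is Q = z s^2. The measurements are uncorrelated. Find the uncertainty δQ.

Since Q is a product/quotient, work with relative uncertainties:
  (1·δz/z)² = (1×0.0947)² = 0.00898;  (2·δs/s)² = (2×0.0873)² = 0.0305
δQ/Q = √(0.0395) = 0.199
Q = 3.35e+05, so δQ = 0.199 × 3.35e+05 = 66600.

66600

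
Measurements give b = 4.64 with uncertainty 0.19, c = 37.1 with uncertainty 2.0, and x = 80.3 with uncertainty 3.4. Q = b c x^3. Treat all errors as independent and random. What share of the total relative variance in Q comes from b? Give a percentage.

8.09%

(δQ/Q)² = (1·δb/b)² + (1·δc/c)² + (3·δx/x)²
  b term: (1×0.0409)² = 0.00168
  c term: (1×0.0539)² = 0.00291
  x term: (3×0.0423)² = 0.0161
Total = 0.0207. Share from b = 0.00168/0.0207 = 0.0809.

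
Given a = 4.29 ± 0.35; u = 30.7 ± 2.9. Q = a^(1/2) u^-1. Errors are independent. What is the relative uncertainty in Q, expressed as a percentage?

Each factor contributes (exponent × relative error)² to (δQ/Q)²:
  (½·δa/a)² = (0.5×0.0816)² = 0.00166;  (-1·δu/u)² = (-1×0.0945)² = 0.00892
δQ/Q = √(0.0106) = 0.103

10.3%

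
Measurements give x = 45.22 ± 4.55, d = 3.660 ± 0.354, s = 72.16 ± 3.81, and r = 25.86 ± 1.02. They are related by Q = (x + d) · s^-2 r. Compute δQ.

0.0355

Let u = x + d = 48.88. δu = √(δx² + δd²) = √(20.7 + 0.125) = 4.56, so δu/u = 0.0934.
Q is then a monomial in u, s, r:
δQ/Q = √((δu/u)² + (-2·δs/s)² + (1·δr/r)²) = √(0.00872 + 0.0112 + 0.00156) = 0.146
Q = 0.2428, so δQ = 0.146 × 0.2428 = 0.0355.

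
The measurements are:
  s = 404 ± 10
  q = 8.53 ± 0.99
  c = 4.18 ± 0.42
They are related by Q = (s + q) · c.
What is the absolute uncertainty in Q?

178

Let u = s + q = 413. δu = √(δs² + δq²) = √(100 + 0.980) = 10.0, so δu/u = 0.0244.
Q is then a monomial in u, c:
δQ/Q = √((δu/u)² + (1·δc/c)²) = √(0.000593 + 0.0101) = 0.103
Q = 1720, so δQ = 0.103 × 1720 = 178.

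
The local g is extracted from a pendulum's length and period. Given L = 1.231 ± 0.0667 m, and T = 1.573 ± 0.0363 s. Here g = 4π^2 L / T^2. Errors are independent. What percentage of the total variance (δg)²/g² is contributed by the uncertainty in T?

(δg/g)² = (1·δL/L)² + (-2·δT/T)²
  L term: (1×0.0542)² = 0.00294
  T term: (-2×0.0231)² = 0.00213
Total = 0.00507. Share from T = 0.00213/0.00507 = 0.420.

42.0%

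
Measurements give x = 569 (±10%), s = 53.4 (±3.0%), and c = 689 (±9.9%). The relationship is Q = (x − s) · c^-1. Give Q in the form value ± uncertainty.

0.748 ± 0.111

Let u = x − s = 516. δu = √(δx² + δs²) = √(3240 + 2.57) = 56.9, so δu/u = 0.110.
Q is then a monomial in u, c:
δQ/Q = √((δu/u)² + (-1·δc/c)²) = √(0.0122 + 0.00980) = 0.148
Q = 0.748, so δQ = 0.148 × 0.748 = 0.111.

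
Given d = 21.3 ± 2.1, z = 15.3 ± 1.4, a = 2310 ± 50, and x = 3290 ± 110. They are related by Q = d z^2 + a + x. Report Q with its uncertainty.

Let p = d·z^2 = 4990. δp/p = √((1·δd/d)² + (2·δz/z)²) = √(0.00972 + 0.0335) = 0.208, so δp = 1040.
Q = p + a + x: δQ = √(δp² + δa² + δx²) = √(1.07e+06 + 2500 + 12100) = 1040
Q = 10600.

10600 ± 1040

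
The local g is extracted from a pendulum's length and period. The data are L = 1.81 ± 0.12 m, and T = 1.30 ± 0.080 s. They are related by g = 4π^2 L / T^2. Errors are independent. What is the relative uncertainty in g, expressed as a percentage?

14.0%

Each factor contributes (exponent × relative error)² to (δg/g)²:
  (1·δL/L)² = (1×0.0663)² = 0.00440;  (-2·δT/T)² = (-2×0.0615)² = 0.0151
δg/g = √(0.0195) = 0.140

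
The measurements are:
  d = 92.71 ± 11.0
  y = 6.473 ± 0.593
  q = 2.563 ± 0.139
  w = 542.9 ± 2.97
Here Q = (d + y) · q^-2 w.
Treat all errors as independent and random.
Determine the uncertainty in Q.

1270

Let u = d + y = 99.18. δu = √(δd² + δy²) = √(121 + 0.352) = 11.0, so δu/u = 0.111.
Q is then a monomial in u, q, w:
δQ/Q = √((δu/u)² + (-2·δq/q)² + (1·δw/w)²) = √(0.0123 + 0.0118 + 2.99e-05) = 0.155
Q = 8197, so δQ = 0.155 × 8197 = 1270.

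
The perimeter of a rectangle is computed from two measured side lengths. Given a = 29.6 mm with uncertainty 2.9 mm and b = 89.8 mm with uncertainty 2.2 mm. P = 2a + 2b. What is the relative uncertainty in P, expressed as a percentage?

3.05%

Sums and differences: (δP)² = Σ (cᵢ δxᵢ)².
  (2·δa)² = 33.6;  (2·δb)² = 19.4
δP = √(53.0) = 7.28 mm
P = 239 mm, so δP/P = 7.28/239 = 0.0305.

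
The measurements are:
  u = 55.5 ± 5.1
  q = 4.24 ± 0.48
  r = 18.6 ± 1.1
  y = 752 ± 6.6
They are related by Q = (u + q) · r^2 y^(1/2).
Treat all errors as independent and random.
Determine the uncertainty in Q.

Let w = u + q = 59.7. δw = √(δu² + δq²) = √(26.0 + 0.230) = 5.12, so δw/w = 0.0857.
Q is then a monomial in w, r, y:
δQ/Q = √((δw/w)² + (2·δr/r)² + (½·δy/y)²) = √(0.00735 + 0.0140 + 1.93e-05) = 0.146
Q = 5.67e+05, so δQ = 0.146 × 5.67e+05 = 82800.

82800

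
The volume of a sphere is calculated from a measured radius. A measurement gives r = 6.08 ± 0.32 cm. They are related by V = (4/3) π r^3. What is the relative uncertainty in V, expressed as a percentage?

For a monomial V ∝ r^3, fractional errors add in quadrature:
  (3·δr/r)² = (3×0.0526)² = 0.0249
δV/V = √(0.0249) = 0.158

15.8%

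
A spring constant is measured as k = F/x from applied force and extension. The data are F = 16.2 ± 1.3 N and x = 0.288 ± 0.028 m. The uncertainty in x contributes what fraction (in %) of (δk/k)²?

(δk/k)² = (1·δF/F)² + (-1·δx/x)²
  F term: (1×0.0802)² = 0.00644
  x term: (-1×0.0972)² = 0.00945
Total = 0.0159. Share from x = 0.00945/0.0159 = 0.595.

59.5%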